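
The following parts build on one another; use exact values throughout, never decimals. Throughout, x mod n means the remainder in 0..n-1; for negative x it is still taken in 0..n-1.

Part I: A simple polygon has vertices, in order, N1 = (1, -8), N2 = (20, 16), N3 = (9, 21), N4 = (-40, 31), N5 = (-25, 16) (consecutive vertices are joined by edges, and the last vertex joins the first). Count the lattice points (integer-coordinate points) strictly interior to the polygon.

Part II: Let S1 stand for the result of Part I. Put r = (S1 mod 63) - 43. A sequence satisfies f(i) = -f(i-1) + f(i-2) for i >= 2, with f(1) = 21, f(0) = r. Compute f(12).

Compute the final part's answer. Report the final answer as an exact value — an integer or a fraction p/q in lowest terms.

-2045

Part I: cross terms: (1*16 - 20*-8)=176, (20*21 - 9*16)=276, (9*31 - -40*21)=1119, (-40*16 - -25*31)=135, (-25*-8 - 1*16)=184; twice the area = |1890| = 1890; area = 945; boundary points = 1 + 1 + 1 + 15 + 2 = 20; strictly interior points = area - boundary/2 + 1 = 936; answer 936
Part II: S1 = 936; r = 11; f(2) = -1*(21) + 1*(11) = -10; iterating: f(2)=-10, f(3)=31, f(4)=-41, f(5)=72, f(6)=-113, f(7)=185, f(8)=-298, f(9)=483, f(10)=-781, f(11)=1264, f(12)=-2045; answer -2045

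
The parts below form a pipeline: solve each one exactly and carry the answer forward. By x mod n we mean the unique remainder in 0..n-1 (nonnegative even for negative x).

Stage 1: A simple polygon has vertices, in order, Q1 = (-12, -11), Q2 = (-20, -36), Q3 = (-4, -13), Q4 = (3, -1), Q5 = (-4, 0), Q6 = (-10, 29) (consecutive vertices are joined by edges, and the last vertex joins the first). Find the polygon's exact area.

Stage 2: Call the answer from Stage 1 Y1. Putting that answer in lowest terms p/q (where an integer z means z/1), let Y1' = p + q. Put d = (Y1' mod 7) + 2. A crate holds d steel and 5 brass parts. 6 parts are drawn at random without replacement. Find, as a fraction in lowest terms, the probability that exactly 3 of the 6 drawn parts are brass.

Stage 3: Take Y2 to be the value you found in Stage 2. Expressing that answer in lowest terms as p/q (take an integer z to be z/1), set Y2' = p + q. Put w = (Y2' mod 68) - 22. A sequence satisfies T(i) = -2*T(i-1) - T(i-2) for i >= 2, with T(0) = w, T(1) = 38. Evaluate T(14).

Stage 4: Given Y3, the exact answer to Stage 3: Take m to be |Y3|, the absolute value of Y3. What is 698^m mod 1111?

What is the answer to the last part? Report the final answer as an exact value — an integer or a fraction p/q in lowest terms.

Stage 1: cross terms: (-12*-36 - -20*-11)=212, (-20*-13 - -4*-36)=116, (-4*-1 - 3*-13)=43, (3*0 - -4*-1)=-4, (-4*29 - -10*0)=-116, (-10*-11 - -12*29)=458; twice the area = |709| = 709; area = 709/2; answer 709/2
Stage 2: Y1 = 709/2; threaded value p + q = 711; d = 6; total draws C(11,6) = 462; favorable C(5,3)*C(6,3) = 200; P = 100/231; answer 100/231
Stage 3: Y2 = 100/231; threaded value p + q = 331; w = 37; T(2) = -2*(38) - 1*(37) = -113; iterating: T(2)=-113, T(3)=188, T(4)=-263, T(5)=338, T(6)=-413, T(7)=488, T(8)=-563, T(9)=638, T(10)=-713, T(11)=788, T(12)=-863, T(13)=938, T(14)=-1013; answer -1013
Stage 4: Y3 = -1013; m = 1013; squarings mod 1111: 698^1=698, 698^2=586, 698^4=97, 698^8=521, 698^16=357, 698^32=795, 698^64=977, 698^128=180, 698^256=181, 698^512=542; 698^1013 = 698^1 * 698^4 * 698^16 * 698^32 * 698^64 * 698^128 * 698^256 * 698^512 = 576 (mod 1111); answer 576

576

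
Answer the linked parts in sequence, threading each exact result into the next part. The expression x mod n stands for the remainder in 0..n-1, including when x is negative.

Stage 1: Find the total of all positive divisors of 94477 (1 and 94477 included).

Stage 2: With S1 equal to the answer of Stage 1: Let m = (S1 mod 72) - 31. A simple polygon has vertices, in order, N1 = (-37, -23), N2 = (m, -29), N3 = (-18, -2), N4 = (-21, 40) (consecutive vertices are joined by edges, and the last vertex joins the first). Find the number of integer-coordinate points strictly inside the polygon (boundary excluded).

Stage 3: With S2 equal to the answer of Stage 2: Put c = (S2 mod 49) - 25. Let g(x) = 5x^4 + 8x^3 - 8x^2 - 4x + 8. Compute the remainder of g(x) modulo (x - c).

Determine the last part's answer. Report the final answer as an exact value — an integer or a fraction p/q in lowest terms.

292936

Stage 1: 94477 is prime, so its only divisors are 1 and 94477; sigma = 1 + 94477 = 94478; answer 94478
Stage 2: S1 = 94478; m = -17; cross terms: (-37*-29 - -17*-23)=682, (-17*-2 - -18*-29)=-488, (-18*40 - -21*-2)=-762, (-21*-23 - -37*40)=1963; twice the area = |1395| = 1395; area = 1395/2; boundary points = 2 + 1 + 3 + 1 = 7; strictly interior points = area - boundary/2 + 1 = 695; answer 695
Stage 3: S2 = 695; c = -16; remainder = value at the root: 5*(-16)^4 + 8*(-16)^3 - 8*(-16)^2 - 4*(-16)^1 + 8 = (327680) + (-32768) + (-2048) + (64) + (8) = 292936; answer 292936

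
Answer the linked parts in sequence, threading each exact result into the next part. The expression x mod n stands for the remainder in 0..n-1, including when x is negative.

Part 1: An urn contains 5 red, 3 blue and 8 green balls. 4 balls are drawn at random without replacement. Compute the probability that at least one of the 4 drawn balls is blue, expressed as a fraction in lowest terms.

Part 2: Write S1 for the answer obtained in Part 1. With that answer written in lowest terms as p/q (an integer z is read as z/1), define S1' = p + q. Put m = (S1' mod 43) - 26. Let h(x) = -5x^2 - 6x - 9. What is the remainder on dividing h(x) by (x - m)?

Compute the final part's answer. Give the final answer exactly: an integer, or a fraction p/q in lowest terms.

-2745

Part 1: total draws C(16,4) = 1820; complement C(13,4) = 715; favorable 1820 - 715 = 1105; P = 17/28; answer 17/28
Part 2: S1 = 17/28; threaded value p + q = 45; m = -24; remainder = value at the root: -5*(-24)^2 - 6*(-24)^1 - 9 = (-2880) + (144) + (-9) = -2745; answer -2745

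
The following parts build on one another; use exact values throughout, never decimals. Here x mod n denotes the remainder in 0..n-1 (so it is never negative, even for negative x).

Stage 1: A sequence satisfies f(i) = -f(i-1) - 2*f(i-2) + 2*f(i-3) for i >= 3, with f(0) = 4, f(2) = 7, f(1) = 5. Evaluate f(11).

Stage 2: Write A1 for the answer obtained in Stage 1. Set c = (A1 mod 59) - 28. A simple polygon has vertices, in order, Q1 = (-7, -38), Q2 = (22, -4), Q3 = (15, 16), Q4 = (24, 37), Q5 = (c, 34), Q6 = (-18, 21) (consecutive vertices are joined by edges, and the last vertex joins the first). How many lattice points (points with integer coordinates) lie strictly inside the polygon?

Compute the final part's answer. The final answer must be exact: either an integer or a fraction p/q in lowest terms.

1675

Stage 1: f(3) = -1*(7) - 2*(5) + 2*(4) = -9; iterating: f(3)=-9, f(4)=5, f(5)=27, f(6)=-55, f(7)=11, f(8)=153, f(9)=-285, f(10)=1, f(11)=875; answer 875
Stage 2: A1 = 875; c = 21; cross terms: (-7*-4 - 22*-38)=864, (22*16 - 15*-4)=412, (15*37 - 24*16)=171, (24*34 - 21*37)=39, (21*21 - -18*34)=1053, (-18*-38 - -7*21)=831; twice the area = |3370| = 3370; area = 1685; boundary points = 1 + 1 + 3 + 3 + 13 + 1 = 22; strictly interior points = area - boundary/2 + 1 = 1675; answer 1675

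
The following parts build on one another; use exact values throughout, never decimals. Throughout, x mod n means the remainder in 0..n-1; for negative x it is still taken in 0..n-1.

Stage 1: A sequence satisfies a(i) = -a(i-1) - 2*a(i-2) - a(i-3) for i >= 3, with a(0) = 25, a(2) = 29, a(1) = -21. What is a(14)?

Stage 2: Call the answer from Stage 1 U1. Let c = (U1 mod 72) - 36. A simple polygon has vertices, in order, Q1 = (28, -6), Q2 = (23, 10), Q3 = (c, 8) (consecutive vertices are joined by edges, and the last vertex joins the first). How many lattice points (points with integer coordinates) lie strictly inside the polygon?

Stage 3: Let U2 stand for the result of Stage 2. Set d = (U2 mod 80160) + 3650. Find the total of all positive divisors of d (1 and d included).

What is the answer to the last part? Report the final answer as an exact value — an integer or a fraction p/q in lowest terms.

3880

Stage 1: a(3) = -1*(29) - 2*(-21) - 1*(25) = -12; iterating: a(3)=-12, a(4)=-25, a(5)=20, a(6)=42, a(7)=-57, a(8)=-47, a(9)=119, a(10)=32, a(11)=-223, a(12)=40, a(13)=374, a(14)=-231; answer -231
Stage 2: U1 = -231; c = 21; cross terms: (28*10 - 23*-6)=418, (23*8 - 21*10)=-26, (21*-6 - 28*8)=-350; twice the area = |42| = 42; area = 21; boundary points = 1 + 2 + 7 = 10; strictly interior points = area - boundary/2 + 1 = 17; answer 17
Stage 3: U2 = 17; d = 3667; 3667 = 19 * 193; sigma = (1 + 19) * (1 + 193) = 20 * 194 = 3880; answer 3880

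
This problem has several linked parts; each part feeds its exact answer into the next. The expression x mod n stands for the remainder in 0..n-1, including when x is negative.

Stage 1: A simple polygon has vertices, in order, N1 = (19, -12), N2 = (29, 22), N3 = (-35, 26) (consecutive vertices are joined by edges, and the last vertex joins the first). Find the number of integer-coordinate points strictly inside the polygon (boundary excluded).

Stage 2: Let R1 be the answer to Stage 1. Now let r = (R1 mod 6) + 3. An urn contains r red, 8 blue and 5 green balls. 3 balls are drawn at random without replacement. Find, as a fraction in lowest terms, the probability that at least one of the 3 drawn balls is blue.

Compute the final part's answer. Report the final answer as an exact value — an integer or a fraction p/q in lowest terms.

149/170

Stage 1: cross terms: (19*22 - 29*-12)=766, (29*26 - -35*22)=1524, (-35*-12 - 19*26)=-74; twice the area = |2216| = 2216; area = 1108; boundary points = 2 + 4 + 2 = 8; strictly interior points = area - boundary/2 + 1 = 1105; answer 1105
Stage 2: R1 = 1105; r = 4; total draws C(17,3) = 680; complement C(9,3) = 84; favorable 680 - 84 = 596; P = 149/170; answer 149/170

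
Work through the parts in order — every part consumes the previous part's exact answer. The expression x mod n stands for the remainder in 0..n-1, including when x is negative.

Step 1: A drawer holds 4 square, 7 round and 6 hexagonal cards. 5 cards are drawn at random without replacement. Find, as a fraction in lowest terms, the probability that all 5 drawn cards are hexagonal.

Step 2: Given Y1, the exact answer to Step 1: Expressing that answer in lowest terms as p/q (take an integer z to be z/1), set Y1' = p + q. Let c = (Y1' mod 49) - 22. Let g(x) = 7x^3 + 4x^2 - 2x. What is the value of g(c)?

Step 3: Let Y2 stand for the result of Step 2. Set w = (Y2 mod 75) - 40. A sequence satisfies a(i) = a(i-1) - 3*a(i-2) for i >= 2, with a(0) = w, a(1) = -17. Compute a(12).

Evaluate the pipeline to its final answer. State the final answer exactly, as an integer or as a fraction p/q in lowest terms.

-13346

Step 1: total draws C(17,5) = 6188; favorable C(6,5) = 6; P = 3/3094; answer 3/3094
Step 2: Y1 = 3/3094; threaded value p + q = 3097; c = -12; 7*(-12)^3 + 4*(-12)^2 - 2*(-12)^1 = (-12096) + (576) + (24) = -11496; answer -11496
Step 3: Y2 = -11496; w = 14; a(2) = 1*(-17) - 3*(14) = -59; iterating: a(2)=-59, a(3)=-8, a(4)=169, a(5)=193, a(6)=-314, a(7)=-893, a(8)=49, a(9)=2728, a(10)=2581, a(11)=-5603, a(12)=-13346; answer -13346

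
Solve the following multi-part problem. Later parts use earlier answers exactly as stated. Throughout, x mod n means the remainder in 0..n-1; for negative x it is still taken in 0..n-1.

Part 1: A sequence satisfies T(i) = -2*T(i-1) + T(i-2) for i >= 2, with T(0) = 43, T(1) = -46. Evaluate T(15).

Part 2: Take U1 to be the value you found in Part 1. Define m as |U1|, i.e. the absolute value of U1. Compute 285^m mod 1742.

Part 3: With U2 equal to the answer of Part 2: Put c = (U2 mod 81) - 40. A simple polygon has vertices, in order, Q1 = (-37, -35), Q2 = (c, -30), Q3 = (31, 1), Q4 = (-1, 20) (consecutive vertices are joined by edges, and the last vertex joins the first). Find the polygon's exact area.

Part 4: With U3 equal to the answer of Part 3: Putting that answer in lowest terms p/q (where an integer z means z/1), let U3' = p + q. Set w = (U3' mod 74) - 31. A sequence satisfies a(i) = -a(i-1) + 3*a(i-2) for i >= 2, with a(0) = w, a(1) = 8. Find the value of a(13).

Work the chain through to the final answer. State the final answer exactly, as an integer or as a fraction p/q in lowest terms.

-551608

Part 1: T(2) = -2*(-46) + 1*(43) = 135; iterating: T(2)=135, T(3)=-316, T(4)=767, T(5)=-1850, T(6)=4467, T(7)=-10784, T(8)=26035, T(9)=-62854, T(10)=151743, T(11)=-366340, T(12)=884423, T(13)=-2135186, T(14)=5154795, T(15)=-12444776; answer -12444776
Part 2: U1 = -12444776; m = 12444776; squarings mod 1742: 285^1=285, 285^2=1093, 285^4=1379, 285^8=1119, 285^16=1405, 285^32=339, 285^64=1691, 285^128=859, 285^256=1015, 285^512=703, 285^1024=1223, 285^2048=1093, 285^4096=1379, 285^8192=1119, 285^16384=1405, 285^32768=339, 285^65536=1691, 285^131072=859, 285^262144=1015, 285^524288=703, 285^1048576=1223, 285^2097152=1093, 285^4194304=1379, 285^8388608=1119; 285^12444776 = 285^8 * 285^32 * 285^64 * 285^1024 * 285^8192 * 285^16384 * 285^32768 * 285^65536 * 285^262144 * 285^524288 * 285^1048576 * 285^2097152 * 285^8388608 = 1509 (mod 1742); answer 1509
Part 3: U2 = 1509; c = 11; cross terms: (-37*-30 - 11*-35)=1495, (11*1 - 31*-30)=941, (31*20 - -1*1)=621, (-1*-35 - -37*20)=775; twice the area = |3832| = 3832; area = 1916; answer 1916
Part 4: U3 = 1916; threaded value p + q = 1917; w = 36; a(2) = -1*(8) + 3*(36) = 100; iterating: a(2)=100, a(3)=-76, a(4)=376, a(5)=-604, a(6)=1732, a(7)=-3544, a(8)=8740, a(9)=-19372, a(10)=45592, a(11)=-103708, a(12)=240484, a(13)=-551608; answer -551608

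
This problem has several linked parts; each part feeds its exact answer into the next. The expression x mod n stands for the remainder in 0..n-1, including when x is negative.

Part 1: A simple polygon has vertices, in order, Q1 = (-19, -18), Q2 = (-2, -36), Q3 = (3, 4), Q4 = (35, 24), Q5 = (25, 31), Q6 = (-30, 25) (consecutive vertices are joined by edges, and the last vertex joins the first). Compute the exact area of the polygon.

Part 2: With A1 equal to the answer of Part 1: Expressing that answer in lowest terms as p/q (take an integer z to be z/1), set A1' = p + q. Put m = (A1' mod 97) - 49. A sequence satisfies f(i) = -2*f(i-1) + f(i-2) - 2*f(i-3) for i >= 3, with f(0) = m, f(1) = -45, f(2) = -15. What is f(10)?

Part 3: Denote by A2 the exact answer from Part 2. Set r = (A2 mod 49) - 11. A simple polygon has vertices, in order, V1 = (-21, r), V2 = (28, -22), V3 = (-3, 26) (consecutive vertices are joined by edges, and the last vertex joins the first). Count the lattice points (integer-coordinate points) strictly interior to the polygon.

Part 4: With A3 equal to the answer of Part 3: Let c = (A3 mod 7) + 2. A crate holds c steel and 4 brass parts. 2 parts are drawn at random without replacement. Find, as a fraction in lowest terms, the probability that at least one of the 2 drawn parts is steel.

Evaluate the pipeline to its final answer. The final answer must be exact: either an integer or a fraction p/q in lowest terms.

Part 1: cross terms: (-19*-36 - -2*-18)=648, (-2*4 - 3*-36)=100, (3*24 - 35*4)=-68, (35*31 - 25*24)=485, (25*25 - -30*31)=1555, (-30*-18 - -19*25)=1015; twice the area = |3735| = 3735; area = 3735/2; answer 3735/2
Part 2: A1 = 3735/2; threaded value p + q = 3737; m = 2; f(3) = -2*(-15) + 1*(-45) - 2*(2) = -19; iterating: f(3)=-19, f(4)=113, f(5)=-215, f(6)=581, f(7)=-1603, f(8)=4217, f(9)=-11199, f(10)=29821; answer 29821
Part 3: A2 = 29821; r = 18; cross terms: (-21*-22 - 28*18)=-42, (28*26 - -3*-22)=662, (-3*18 - -21*26)=492; twice the area = |1112| = 1112; area = 556; boundary points = 1 + 1 + 2 = 4; strictly interior points = area - boundary/2 + 1 = 555; answer 555
Part 4: A3 = 555; c = 4; total draws C(8,2) = 28; complement C(4,2) = 6; favorable 28 - 6 = 22; P = 11/14; answer 11/14

11/14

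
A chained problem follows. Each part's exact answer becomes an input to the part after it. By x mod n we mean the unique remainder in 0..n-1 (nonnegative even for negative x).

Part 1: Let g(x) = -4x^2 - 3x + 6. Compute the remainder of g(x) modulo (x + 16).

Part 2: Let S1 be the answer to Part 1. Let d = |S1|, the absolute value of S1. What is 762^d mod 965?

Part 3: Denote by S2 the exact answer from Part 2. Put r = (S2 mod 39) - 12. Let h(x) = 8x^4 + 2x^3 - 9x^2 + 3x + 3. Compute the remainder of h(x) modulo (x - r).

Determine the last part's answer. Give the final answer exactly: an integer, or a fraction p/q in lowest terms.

-3

Part 1: remainder = value at the root: -4*(-16)^2 - 3*(-16)^1 + 6 = (-1024) + (48) + (6) = -970; answer -970
Part 2: S1 = -970; d = 970; squarings mod 965: 762^1=762, 762^2=679, 762^4=736, 762^8=331, 762^16=516, 762^32=881, 762^64=301, 762^128=856, 762^256=301, 762^512=856; 762^970 = 762^2 * 762^8 * 762^64 * 762^128 * 762^256 * 762^512 = 869 (mod 965); answer 869
Part 3: S2 = 869; r = -1; remainder = value at the root: 8*(-1)^4 + 2*(-1)^3 - 9*(-1)^2 + 3*(-1)^1 + 3 = (8) + (-2) + (-9) + (-3) + (3) = -3; answer -3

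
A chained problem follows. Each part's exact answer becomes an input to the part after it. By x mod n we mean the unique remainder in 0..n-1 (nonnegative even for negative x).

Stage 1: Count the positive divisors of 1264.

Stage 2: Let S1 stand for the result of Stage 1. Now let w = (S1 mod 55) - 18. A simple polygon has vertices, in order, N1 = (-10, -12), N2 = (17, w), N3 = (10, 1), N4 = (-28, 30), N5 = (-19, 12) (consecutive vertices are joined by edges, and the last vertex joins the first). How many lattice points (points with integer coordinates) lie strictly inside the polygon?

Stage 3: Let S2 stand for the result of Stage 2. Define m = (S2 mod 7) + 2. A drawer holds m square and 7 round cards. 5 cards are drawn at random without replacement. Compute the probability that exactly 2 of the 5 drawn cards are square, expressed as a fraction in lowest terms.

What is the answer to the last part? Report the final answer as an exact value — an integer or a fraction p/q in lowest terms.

Stage 1: 1264 = 2^4 * 79; number of divisors = (4+1) * (1+1) = 10; answer 10
Stage 2: S1 = 10; w = -8; cross terms: (-10*-8 - 17*-12)=284, (17*1 - 10*-8)=97, (10*30 - -28*1)=328, (-28*12 - -19*30)=234, (-19*-12 - -10*12)=348; twice the area = |1291| = 1291; area = 1291/2; boundary points = 1 + 1 + 1 + 9 + 3 = 15; strictly interior points = area - boundary/2 + 1 = 639; answer 639
Stage 3: S2 = 639; m = 4; total draws C(11,5) = 462; favorable C(4,2)*C(7,3) = 210; P = 5/11; answer 5/11

5/11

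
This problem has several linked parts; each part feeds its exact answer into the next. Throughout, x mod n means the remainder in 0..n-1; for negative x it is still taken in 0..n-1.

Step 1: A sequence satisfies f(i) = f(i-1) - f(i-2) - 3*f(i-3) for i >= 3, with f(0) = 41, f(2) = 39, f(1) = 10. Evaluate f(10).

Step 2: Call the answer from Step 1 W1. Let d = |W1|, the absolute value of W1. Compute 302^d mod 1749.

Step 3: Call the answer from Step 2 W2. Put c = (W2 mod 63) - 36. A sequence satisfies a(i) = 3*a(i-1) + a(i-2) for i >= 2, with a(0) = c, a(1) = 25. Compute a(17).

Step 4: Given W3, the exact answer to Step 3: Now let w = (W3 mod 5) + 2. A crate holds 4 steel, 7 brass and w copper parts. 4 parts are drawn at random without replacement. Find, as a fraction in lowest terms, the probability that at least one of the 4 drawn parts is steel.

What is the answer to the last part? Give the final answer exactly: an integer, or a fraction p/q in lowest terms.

113/143

Step 1: f(3) = 1*(39) - 1*(10) - 3*(41) = -94; iterating: f(3)=-94, f(4)=-163, f(5)=-186, f(6)=259, f(7)=934, f(8)=1233, f(9)=-478, f(10)=-4513; answer -4513
Step 2: W1 = -4513; d = 4513; squarings mod 1749: 302^1=302, 302^2=256, 302^4=823, 302^8=466, 302^16=280, 302^32=1444, 302^64=328, 302^128=895, 302^256=1732, 302^512=289, 302^1024=1318, 302^2048=367, 302^4096=16; 302^4513 = 302^1 * 302^32 * 302^128 * 302^256 * 302^4096 = 1016 (mod 1749); answer 1016
Step 3: W2 = 1016; c = -28; a(2) = 3*(25) + 1*(-28) = 47; iterating: a(2)=47, a(3)=166, a(4)=545, a(5)=1801, a(6)=5948, a(7)=19645, a(8)=64883, a(9)=214294, a(10)=707765, a(11)=2337589, a(12)=7720532, a(13)=25499185, a(14)=84218087, a(15)=278153446, a(16)=918678425, a(17)=3034188721; answer 3034188721
Step 4: W3 = 3034188721; w = 3; total draws C(14,4) = 1001; complement C(10,4) = 210; favorable 1001 - 210 = 791; P = 113/143; answer 113/143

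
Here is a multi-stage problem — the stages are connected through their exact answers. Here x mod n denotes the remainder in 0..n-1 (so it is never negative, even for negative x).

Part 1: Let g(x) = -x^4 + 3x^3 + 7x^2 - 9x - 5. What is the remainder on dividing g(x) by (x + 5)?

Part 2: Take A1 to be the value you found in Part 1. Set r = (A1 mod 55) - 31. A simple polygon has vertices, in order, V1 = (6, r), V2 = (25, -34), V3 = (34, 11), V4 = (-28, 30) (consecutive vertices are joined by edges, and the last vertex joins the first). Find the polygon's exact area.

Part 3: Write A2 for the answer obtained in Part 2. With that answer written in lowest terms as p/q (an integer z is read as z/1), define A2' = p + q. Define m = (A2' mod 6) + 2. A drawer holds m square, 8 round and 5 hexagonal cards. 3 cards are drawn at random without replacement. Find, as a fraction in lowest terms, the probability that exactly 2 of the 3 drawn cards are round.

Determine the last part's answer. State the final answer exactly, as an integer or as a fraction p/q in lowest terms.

Part 1: remainder = value at the root: -1*(-5)^4 + 3*(-5)^3 + 7*(-5)^2 - 9*(-5)^1 - 5 = (-625) + (-375) + (175) + (45) + (-5) = -785; answer -785
Part 2: A1 = -785; r = 9; cross terms: (6*-34 - 25*9)=-429, (25*11 - 34*-34)=1431, (34*30 - -28*11)=1328, (-28*9 - 6*30)=-432; twice the area = |1898| = 1898; area = 949; answer 949
Part 3: A2 = 949; threaded value p + q = 950; m = 4; total draws C(17,3) = 680; favorable C(8,2)*C(9,1) = 252; P = 63/170; answer 63/170

63/170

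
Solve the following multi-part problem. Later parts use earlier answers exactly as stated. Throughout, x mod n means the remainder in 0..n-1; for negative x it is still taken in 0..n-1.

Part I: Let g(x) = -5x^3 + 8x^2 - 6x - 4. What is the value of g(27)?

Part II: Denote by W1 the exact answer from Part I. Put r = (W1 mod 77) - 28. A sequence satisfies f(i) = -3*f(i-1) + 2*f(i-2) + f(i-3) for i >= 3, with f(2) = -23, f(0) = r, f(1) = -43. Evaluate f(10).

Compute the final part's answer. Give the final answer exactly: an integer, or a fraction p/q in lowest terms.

Part I: -5*(27)^3 + 8*(27)^2 - 6*(27)^1 - 4 = (-98415) + (5832) + (-162) + (-4) = -92749; answer -92749
Part II: W1 = -92749; r = 8; f(3) = -3*(-23) + 2*(-43) + 1*(8) = -9; iterating: f(3)=-9, f(4)=-62, f(5)=145, f(6)=-568, f(7)=1932, f(8)=-6787, f(9)=23657, f(10)=-82613; answer -82613

-82613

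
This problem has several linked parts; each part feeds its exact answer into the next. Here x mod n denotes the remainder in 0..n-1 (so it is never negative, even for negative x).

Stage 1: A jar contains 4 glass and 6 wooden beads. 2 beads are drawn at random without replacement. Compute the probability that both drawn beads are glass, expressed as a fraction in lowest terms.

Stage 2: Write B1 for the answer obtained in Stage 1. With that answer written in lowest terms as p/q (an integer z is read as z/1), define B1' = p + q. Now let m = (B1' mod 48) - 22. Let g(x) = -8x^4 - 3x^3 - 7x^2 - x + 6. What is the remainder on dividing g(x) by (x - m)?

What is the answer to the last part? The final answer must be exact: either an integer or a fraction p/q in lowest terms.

Stage 1: total draws C(10,2) = 45; favorable C(4,2) = 6; P = 2/15; answer 2/15
Stage 2: B1 = 2/15; threaded value p + q = 17; m = -5; remainder = value at the root: -8*(-5)^4 - 3*(-5)^3 - 7*(-5)^2 - 1*(-5)^1 + 6 = (-5000) + (375) + (-175) + (5) + (6) = -4789; answer -4789

-4789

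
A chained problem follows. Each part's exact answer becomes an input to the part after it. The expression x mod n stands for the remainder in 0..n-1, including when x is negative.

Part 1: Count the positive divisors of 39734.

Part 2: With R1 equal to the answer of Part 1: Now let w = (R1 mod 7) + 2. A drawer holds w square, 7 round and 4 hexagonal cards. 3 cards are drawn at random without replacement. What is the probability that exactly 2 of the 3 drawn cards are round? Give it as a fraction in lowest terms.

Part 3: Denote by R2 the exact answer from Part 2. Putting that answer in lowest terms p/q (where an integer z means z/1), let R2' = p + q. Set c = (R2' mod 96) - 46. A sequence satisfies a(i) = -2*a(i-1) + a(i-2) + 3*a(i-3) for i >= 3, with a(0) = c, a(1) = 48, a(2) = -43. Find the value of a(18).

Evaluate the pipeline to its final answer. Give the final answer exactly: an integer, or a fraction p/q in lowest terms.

Part 1: 39734 = 2 * 19867; number of divisors = (1+1) * (1+1) = 4; answer 4
Part 2: R1 = 4; w = 6; total draws C(17,3) = 680; favorable C(7,2)*C(10,1) = 210; P = 21/68; answer 21/68
Part 3: R2 = 21/68; threaded value p + q = 89; c = 43; a(3) = -2*(-43) + 1*(48) + 3*(43) = 263; iterating: a(3)=263, a(4)=-425, a(5)=984, a(6)=-1604, a(7)=2917, a(8)=-4486, a(9)=7077, a(10)=-9889, a(11)=13397, a(12)=-15452, a(13)=14634, a(14)=-4529, a(15)=-22664, a(16)=84701, a(17)=-205653, a(18)=428015; answer 428015

428015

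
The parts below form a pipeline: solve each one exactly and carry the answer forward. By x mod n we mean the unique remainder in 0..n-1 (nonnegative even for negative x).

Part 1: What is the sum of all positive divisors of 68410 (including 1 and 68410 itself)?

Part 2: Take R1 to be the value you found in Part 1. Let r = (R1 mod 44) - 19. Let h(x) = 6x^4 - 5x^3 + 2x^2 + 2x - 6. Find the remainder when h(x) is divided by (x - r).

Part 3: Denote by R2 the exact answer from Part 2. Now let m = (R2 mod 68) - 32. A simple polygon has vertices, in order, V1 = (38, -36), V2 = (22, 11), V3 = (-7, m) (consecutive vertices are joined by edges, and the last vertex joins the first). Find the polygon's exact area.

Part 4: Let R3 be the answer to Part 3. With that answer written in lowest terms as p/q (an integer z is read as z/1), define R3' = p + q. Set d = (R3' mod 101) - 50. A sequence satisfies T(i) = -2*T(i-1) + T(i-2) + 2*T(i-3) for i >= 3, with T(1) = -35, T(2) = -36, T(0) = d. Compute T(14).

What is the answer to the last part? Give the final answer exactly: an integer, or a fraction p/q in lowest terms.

Part 1: 68410 = 2 * 5 * 6841; sigma = (1 + 2) * (1 + 5) * (1 + 6841) = 3 * 6 * 6842 = 123156; answer 123156
Part 2: R1 = 123156; r = -19; remainder = value at the root: 6*(-19)^4 - 5*(-19)^3 + 2*(-19)^2 + 2*(-19)^1 - 6 = (781926) + (34295) + (722) + (-38) + (-6) = 816899; answer 816899
Part 3: R2 = 816899; m = -17; cross terms: (38*11 - 22*-36)=1210, (22*-17 - -7*11)=-297, (-7*-36 - 38*-17)=898; twice the area = |1811| = 1811; area = 1811/2; answer 1811/2
Part 4: R3 = 1811/2; threaded value p + q = 1813; d = 46; T(3) = -2*(-36) + 1*(-35) + 2*(46) = 129; iterating: T(3)=129, T(4)=-364, T(5)=785, T(6)=-1676, T(7)=3409, T(8)=-6924, T(9)=13905, T(10)=-27916, T(11)=55889, T(12)=-111884, T(13)=223825, T(14)=-447756; answer -447756

-447756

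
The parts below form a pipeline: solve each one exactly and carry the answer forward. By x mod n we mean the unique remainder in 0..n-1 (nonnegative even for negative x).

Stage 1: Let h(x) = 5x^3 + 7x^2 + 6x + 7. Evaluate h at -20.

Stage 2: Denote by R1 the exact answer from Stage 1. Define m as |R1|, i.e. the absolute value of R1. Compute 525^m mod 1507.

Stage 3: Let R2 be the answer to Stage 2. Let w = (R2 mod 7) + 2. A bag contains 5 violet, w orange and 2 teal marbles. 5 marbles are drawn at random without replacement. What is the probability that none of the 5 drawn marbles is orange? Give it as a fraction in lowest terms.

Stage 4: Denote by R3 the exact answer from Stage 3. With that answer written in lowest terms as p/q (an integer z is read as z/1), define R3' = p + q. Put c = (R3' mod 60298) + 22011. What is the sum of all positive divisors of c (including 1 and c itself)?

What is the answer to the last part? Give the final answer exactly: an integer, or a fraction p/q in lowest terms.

Stage 1: 5*(-20)^3 + 7*(-20)^2 + 6*(-20)^1 + 7 = (-40000) + (2800) + (-120) + (7) = -37313; answer -37313
Stage 2: R1 = -37313; m = 37313; squarings mod 1507: 525^1=525, 525^2=1351, 525^4=224, 525^8=445, 525^16=608, 525^32=449, 525^64=1170, 525^128=544, 525^256=564, 525^512=119, 525^1024=598, 525^2048=445, 525^4096=608, 525^8192=449, 525^16384=1170, 525^32768=544; 525^37313 = 525^1 * 525^64 * 525^128 * 525^256 * 525^4096 * 525^32768 = 853 (mod 1507); answer 853
Stage 3: R2 = 853; w = 8; total draws C(15,5) = 3003; favorable C(7,5) = 21; P = 1/143; answer 1/143
Stage 4: R3 = 1/143; threaded value p + q = 144; c = 22155; 22155 = 3 * 5 * 7 * 211; sigma = (1 + 3) * (1 + 5) * (1 + 7) * (1 + 211) = 4 * 6 * 8 * 212 = 40704; answer 40704

40704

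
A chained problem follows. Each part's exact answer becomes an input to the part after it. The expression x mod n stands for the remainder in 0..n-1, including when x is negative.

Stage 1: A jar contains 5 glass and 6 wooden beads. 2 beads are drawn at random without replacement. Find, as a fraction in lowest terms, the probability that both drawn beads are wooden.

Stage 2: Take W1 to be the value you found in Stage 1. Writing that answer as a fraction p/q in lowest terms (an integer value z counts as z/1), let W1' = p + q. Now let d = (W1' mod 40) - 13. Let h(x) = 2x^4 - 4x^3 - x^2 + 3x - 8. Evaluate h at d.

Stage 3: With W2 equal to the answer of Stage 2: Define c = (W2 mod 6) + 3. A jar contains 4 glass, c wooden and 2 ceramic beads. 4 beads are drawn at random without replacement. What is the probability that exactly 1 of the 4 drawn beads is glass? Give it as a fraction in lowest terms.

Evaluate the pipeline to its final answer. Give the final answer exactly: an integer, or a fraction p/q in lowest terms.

336/715

Stage 1: total draws C(11,2) = 55; favorable C(6,2) = 15; P = 3/11; answer 3/11
Stage 2: W1 = 3/11; threaded value p + q = 14; d = 1; 2*(1)^4 - 4*(1)^3 - 1*(1)^2 + 3*(1)^1 - 8 = (2) + (-4) + (-1) + (3) + (-8) = -8; answer -8
Stage 3: W2 = -8; c = 7; total draws C(13,4) = 715; favorable C(4,1)*C(9,3) = 336; P = 336/715; answer 336/715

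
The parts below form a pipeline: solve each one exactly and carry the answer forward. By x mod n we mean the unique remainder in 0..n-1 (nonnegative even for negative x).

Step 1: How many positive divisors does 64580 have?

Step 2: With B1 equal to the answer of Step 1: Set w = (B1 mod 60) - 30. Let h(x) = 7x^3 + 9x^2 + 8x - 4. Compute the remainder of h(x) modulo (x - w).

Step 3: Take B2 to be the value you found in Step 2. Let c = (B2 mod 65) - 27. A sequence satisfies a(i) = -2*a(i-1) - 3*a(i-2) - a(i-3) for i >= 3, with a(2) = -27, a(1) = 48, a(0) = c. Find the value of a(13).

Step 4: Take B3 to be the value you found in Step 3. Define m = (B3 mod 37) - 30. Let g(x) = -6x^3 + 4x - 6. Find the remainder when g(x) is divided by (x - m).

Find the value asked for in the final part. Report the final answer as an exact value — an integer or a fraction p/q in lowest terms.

16402

Step 1: 64580 = 2^2 * 5 * 3229; number of divisors = (2+1) * (1+1) * (1+1) = 12; answer 12
Step 2: B1 = 12; w = -18; remainder = value at the root: 7*(-18)^3 + 9*(-18)^2 + 8*(-18)^1 - 4 = (-40824) + (2916) + (-144) + (-4) = -38056; answer -38056
Step 3: B2 = -38056; c = 7; a(3) = -2*(-27) - 3*(48) - 1*(7) = -97; iterating: a(3)=-97, a(4)=227, a(5)=-136, a(6)=-312, a(7)=805, a(8)=-538, a(9)=-1027, a(10)=2863, a(11)=-2107, a(12)=-3348, a(13)=10154; answer 10154
Step 4: B3 = 10154; m = -14; remainder = value at the root: -6*(-14)^3 + 4*(-14)^1 - 6 = (16464) + (-56) + (-6) = 16402; answer 16402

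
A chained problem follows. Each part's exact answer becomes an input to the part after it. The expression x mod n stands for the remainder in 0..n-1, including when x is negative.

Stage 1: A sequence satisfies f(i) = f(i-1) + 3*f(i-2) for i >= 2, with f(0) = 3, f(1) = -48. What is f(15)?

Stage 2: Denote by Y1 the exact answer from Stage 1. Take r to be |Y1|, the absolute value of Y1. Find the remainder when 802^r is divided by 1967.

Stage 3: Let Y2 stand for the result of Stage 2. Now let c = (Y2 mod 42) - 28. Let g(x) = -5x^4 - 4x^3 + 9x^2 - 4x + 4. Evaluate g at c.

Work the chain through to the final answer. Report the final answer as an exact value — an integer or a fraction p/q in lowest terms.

-21980

Stage 1: f(2) = 1*(-48) + 3*(3) = -39; iterating: f(2)=-39, f(3)=-183, f(4)=-300, f(5)=-849, f(6)=-1749, f(7)=-4296, f(8)=-9543, f(9)=-22431, f(10)=-51060, f(11)=-118353, f(12)=-271533, f(13)=-626592, f(14)=-1441191, f(15)=-3320967; answer -3320967
Stage 2: Y1 = -3320967; r = 3320967; squarings mod 1967: 802^1=802, 802^2=1962, 802^4=25, 802^8=625, 802^16=1159, 802^32=1787, 802^64=928, 802^128=1605, 802^256=1222, 802^512=331, 802^1024=1376, 802^2048=1122, 802^4096=4, 802^8192=16, 802^16384=256, 802^32768=625, 802^65536=1159, 802^131072=1787, 802^262144=928, 802^524288=1605, 802^1048576=1222, 802^2097152=331; 802^3320967 = 802^1 * 802^2 * 802^4 * 802^128 * 802^1024 * 802^2048 * 802^8192 * 802^32768 * 802^131072 * 802^1048576 * 802^2097152 = 666 (mod 1967); answer 666
Stage 3: Y2 = 666; c = 8; -5*(8)^4 - 4*(8)^3 + 9*(8)^2 - 4*(8)^1 + 4 = (-20480) + (-2048) + (576) + (-32) + (4) = -21980; answer -21980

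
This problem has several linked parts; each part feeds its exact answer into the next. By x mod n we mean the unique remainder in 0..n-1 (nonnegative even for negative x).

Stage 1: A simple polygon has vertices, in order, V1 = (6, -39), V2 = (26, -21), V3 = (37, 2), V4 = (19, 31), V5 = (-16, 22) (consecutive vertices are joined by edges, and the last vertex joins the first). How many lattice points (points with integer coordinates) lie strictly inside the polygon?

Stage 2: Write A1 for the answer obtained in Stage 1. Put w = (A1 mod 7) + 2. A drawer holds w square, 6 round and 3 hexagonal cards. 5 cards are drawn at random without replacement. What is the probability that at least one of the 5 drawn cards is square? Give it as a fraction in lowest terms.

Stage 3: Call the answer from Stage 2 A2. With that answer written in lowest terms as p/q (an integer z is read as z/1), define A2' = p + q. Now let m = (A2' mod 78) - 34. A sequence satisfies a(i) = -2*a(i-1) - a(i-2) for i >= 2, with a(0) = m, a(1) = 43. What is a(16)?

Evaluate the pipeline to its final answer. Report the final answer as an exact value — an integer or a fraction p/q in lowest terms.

Stage 1: cross terms: (6*-21 - 26*-39)=888, (26*2 - 37*-21)=829, (37*31 - 19*2)=1109, (19*22 - -16*31)=914, (-16*-39 - 6*22)=492; twice the area = |4232| = 4232; area = 2116; boundary points = 2 + 1 + 1 + 1 + 1 = 6; strictly interior points = area - boundary/2 + 1 = 2114; answer 2114
Stage 2: A1 = 2114; w = 2; total draws C(11,5) = 462; complement C(9,5) = 126; favorable 462 - 126 = 336; P = 8/11; answer 8/11
Stage 3: A2 = 8/11; threaded value p + q = 19; m = -15; a(2) = -2*(43) - 1*(-15) = -71; iterating: a(2)=-71, a(3)=99, a(4)=-127, a(5)=155, a(6)=-183, a(7)=211, a(8)=-239, a(9)=267, a(10)=-295, a(11)=323, a(12)=-351, a(13)=379, a(14)=-407, a(15)=435, a(16)=-463; answer -463

-463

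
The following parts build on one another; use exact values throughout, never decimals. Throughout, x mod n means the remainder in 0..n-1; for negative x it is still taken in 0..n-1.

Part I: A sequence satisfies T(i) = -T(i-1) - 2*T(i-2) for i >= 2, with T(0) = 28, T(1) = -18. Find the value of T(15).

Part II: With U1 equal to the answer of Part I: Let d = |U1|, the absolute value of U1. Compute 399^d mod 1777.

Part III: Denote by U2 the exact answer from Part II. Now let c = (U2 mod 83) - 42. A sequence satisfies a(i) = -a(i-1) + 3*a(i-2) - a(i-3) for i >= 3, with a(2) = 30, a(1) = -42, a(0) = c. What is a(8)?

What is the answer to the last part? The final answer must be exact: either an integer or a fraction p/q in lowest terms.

Part I: T(2) = -1*(-18) - 2*(28) = -38; iterating: T(2)=-38, T(3)=74, T(4)=2, T(5)=-150, T(6)=146, T(7)=154, T(8)=-446, T(9)=138, T(10)=754, T(11)=-1030, T(12)=-478, T(13)=2538, T(14)=-1582, T(15)=-3494; answer -3494
Part II: U1 = -3494; d = 3494; squarings mod 1777: 399^1=399, 399^2=1048, 399^4=118, 399^8=1485, 399^16=1745, 399^32=1024, 399^64=146, 399^128=1769, 399^256=64, 399^512=542, 399^1024=559, 399^2048=1506; 399^3494 = 399^2 * 399^4 * 399^32 * 399^128 * 399^256 * 399^1024 * 399^2048 = 1699 (mod 1777); answer 1699
Part III: U2 = 1699; c = -3; a(3) = -1*(30) + 3*(-42) - 1*(-3) = -153; iterating: a(3)=-153, a(4)=285, a(5)=-774, a(6)=1782, a(7)=-4389, a(8)=10509; answer 10509

10509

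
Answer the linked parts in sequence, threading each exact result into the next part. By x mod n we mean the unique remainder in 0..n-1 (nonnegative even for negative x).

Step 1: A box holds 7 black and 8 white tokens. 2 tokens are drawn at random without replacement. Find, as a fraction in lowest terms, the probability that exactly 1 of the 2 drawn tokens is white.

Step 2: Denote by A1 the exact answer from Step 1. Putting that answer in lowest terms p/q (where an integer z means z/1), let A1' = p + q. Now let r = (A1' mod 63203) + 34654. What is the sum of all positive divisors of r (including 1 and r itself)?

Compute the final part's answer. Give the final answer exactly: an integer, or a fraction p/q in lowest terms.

Step 1: total draws C(15,2) = 105; favorable C(8,1)*C(7,1) = 56; P = 8/15; answer 8/15
Step 2: A1 = 8/15; threaded value p + q = 23; r = 34677; 34677 = 3^2 * 3853; sigma = (1 + 3 + 9) * (1 + 3853) = 13 * 3854 = 50102; answer 50102

50102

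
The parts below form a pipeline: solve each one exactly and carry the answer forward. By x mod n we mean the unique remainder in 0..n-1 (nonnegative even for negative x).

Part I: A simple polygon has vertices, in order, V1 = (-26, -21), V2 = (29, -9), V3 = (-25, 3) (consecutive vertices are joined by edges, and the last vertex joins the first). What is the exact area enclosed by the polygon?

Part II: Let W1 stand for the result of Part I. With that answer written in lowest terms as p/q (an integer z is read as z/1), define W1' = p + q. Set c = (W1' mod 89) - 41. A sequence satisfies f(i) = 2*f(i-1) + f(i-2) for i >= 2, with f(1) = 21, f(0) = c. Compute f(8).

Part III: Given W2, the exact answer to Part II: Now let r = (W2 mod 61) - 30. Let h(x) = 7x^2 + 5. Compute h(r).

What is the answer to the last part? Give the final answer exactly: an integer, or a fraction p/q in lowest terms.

Part I: cross terms: (-26*-9 - 29*-21)=843, (29*3 - -25*-9)=-138, (-25*-21 - -26*3)=603; twice the area = |1308| = 1308; area = 654; answer 654
Part II: W1 = 654; threaded value p + q = 655; c = -9; f(2) = 2*(21) + 1*(-9) = 33; iterating: f(2)=33, f(3)=87, f(4)=207, f(5)=501, f(6)=1209, f(7)=2919, f(8)=7047; answer 7047
Part III: W2 = 7047; r = 2; 7*(2)^2 + 5 = (28) + (5) = 33; answer 33

33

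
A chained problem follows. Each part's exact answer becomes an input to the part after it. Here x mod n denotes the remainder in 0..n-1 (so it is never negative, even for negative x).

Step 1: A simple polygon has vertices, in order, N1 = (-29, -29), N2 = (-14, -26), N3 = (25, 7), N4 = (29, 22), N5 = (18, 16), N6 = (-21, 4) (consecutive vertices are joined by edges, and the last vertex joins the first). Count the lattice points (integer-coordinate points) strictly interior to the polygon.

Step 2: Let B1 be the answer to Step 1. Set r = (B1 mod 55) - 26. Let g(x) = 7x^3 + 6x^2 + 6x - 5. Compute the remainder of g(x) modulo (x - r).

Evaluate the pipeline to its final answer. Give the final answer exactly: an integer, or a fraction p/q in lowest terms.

-32764

Step 1: cross terms: (-29*-26 - -14*-29)=348, (-14*7 - 25*-26)=552, (25*22 - 29*7)=347, (29*16 - 18*22)=68, (18*4 - -21*16)=408, (-21*-29 - -29*4)=725; twice the area = |2448| = 2448; area = 1224; boundary points = 3 + 3 + 1 + 1 + 3 + 1 = 12; strictly interior points = area - boundary/2 + 1 = 1219; answer 1219
Step 2: B1 = 1219; r = -17; remainder = value at the root: 7*(-17)^3 + 6*(-17)^2 + 6*(-17)^1 - 5 = (-34391) + (1734) + (-102) + (-5) = -32764; answer -32764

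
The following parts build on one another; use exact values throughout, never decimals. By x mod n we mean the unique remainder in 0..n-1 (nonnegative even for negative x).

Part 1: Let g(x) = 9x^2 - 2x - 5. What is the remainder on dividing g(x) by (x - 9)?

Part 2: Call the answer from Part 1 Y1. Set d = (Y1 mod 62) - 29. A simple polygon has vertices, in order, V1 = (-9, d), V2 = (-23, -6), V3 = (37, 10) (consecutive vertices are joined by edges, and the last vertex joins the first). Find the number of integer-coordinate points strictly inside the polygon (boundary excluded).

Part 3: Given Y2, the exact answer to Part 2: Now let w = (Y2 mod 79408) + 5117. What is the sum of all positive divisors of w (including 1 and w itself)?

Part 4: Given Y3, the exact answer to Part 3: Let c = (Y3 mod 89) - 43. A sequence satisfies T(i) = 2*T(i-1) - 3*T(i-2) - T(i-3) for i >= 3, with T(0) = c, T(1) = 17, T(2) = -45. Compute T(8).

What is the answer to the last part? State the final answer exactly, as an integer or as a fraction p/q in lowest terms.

Part 1: remainder = value at the root: 9*(9)^2 - 2*(9)^1 - 5 = (729) + (-18) + (-5) = 706; answer 706
Part 2: Y1 = 706; d = -5; cross terms: (-9*-6 - -23*-5)=-61, (-23*10 - 37*-6)=-8, (37*-5 - -9*10)=-95; twice the area = |-164| = 164; area = 82; boundary points = 1 + 4 + 1 = 6; strictly interior points = area - boundary/2 + 1 = 80; answer 80
Part 3: Y2 = 80; w = 5197; 5197 is prime, so its only divisors are 1 and 5197; sigma = 1 + 5197 = 5198; answer 5198
Part 4: Y3 = 5198; c = -7; T(3) = 2*(-45) - 3*(17) - 1*(-7) = -134; iterating: T(3)=-134, T(4)=-150, T(5)=147, T(6)=878, T(7)=1465, T(8)=149; answer 149

149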